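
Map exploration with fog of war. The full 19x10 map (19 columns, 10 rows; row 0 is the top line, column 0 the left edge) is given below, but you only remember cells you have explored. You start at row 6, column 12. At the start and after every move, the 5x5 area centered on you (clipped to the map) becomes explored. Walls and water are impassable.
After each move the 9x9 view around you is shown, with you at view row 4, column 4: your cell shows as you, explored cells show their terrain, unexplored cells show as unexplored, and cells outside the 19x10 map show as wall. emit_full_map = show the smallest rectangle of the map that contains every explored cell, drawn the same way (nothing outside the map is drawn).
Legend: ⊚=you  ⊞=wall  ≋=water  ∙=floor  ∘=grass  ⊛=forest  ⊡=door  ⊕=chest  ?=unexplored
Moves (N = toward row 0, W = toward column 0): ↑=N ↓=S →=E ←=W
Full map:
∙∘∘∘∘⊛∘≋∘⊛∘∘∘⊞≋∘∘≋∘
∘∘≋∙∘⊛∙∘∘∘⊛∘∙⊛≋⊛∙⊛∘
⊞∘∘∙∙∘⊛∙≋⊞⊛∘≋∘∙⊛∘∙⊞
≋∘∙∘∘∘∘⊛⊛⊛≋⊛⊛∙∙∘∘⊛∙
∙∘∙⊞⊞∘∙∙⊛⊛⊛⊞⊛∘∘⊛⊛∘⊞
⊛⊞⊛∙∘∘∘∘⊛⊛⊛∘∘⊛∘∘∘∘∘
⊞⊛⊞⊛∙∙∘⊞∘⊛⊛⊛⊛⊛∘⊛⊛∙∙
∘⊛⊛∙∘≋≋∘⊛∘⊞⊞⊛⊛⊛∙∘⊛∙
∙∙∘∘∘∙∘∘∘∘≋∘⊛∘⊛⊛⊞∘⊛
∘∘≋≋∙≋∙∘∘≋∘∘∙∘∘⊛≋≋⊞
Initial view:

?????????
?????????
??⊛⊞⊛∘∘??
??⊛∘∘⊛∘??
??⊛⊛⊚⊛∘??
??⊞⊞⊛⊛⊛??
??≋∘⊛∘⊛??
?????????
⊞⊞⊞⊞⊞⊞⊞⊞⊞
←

?????????
?????????
??⊛⊛⊞⊛∘∘?
??⊛⊛∘∘⊛∘?
??⊛⊛⊚⊛⊛∘?
??∘⊞⊞⊛⊛⊛?
??∘≋∘⊛∘⊛?
?????????
⊞⊞⊞⊞⊞⊞⊞⊞⊞

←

?????????
?????????
??⊛⊛⊛⊞⊛∘∘
??⊛⊛⊛∘∘⊛∘
??∘⊛⊚⊛⊛⊛∘
??⊛∘⊞⊞⊛⊛⊛
??∘∘≋∘⊛∘⊛
?????????
⊞⊞⊞⊞⊞⊞⊞⊞⊞

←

?????????
?????????
??∙⊛⊛⊛⊞⊛∘
??∘⊛⊛⊛∘∘⊛
??⊞∘⊚⊛⊛⊛⊛
??∘⊛∘⊞⊞⊛⊛
??∘∘∘≋∘⊛∘
?????????
⊞⊞⊞⊞⊞⊞⊞⊞⊞

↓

?????????
??∙⊛⊛⊛⊞⊛∘
??∘⊛⊛⊛∘∘⊛
??⊞∘⊛⊛⊛⊛⊛
??∘⊛⊚⊞⊞⊛⊛
??∘∘∘≋∘⊛∘
??∘∘≋∘∘??
⊞⊞⊞⊞⊞⊞⊞⊞⊞
⊞⊞⊞⊞⊞⊞⊞⊞⊞

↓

??∙⊛⊛⊛⊞⊛∘
??∘⊛⊛⊛∘∘⊛
??⊞∘⊛⊛⊛⊛⊛
??∘⊛∘⊞⊞⊛⊛
??∘∘⊚≋∘⊛∘
??∘∘≋∘∘??
⊞⊞⊞⊞⊞⊞⊞⊞⊞
⊞⊞⊞⊞⊞⊞⊞⊞⊞
⊞⊞⊞⊞⊞⊞⊞⊞⊞

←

???∙⊛⊛⊛⊞⊛
???∘⊛⊛⊛∘∘
??∘⊞∘⊛⊛⊛⊛
??≋∘⊛∘⊞⊞⊛
??∘∘⊚∘≋∘⊛
??∙∘∘≋∘∘?
⊞⊞⊞⊞⊞⊞⊞⊞⊞
⊞⊞⊞⊞⊞⊞⊞⊞⊞
⊞⊞⊞⊞⊞⊞⊞⊞⊞

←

????∙⊛⊛⊛⊞
????∘⊛⊛⊛∘
??∙∘⊞∘⊛⊛⊛
??≋≋∘⊛∘⊞⊞
??∙∘⊚∘∘≋∘
??≋∙∘∘≋∘∘
⊞⊞⊞⊞⊞⊞⊞⊞⊞
⊞⊞⊞⊞⊞⊞⊞⊞⊞
⊞⊞⊞⊞⊞⊞⊞⊞⊞

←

?????∙⊛⊛⊛
?????∘⊛⊛⊛
??∙∙∘⊞∘⊛⊛
??∘≋≋∘⊛∘⊞
??∘∙⊚∘∘∘≋
??∙≋∙∘∘≋∘
⊞⊞⊞⊞⊞⊞⊞⊞⊞
⊞⊞⊞⊞⊞⊞⊞⊞⊞
⊞⊞⊞⊞⊞⊞⊞⊞⊞

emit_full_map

???∙⊛⊛⊛⊞⊛∘∘
???∘⊛⊛⊛∘∘⊛∘
∙∙∘⊞∘⊛⊛⊛⊛⊛∘
∘≋≋∘⊛∘⊞⊞⊛⊛⊛
∘∙⊚∘∘∘≋∘⊛∘⊛
∙≋∙∘∘≋∘∘???

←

??????∙⊛⊛
??????∘⊛⊛
??⊛∙∙∘⊞∘⊛
??∙∘≋≋∘⊛∘
??∘∘⊚∘∘∘∘
??≋∙≋∙∘∘≋
⊞⊞⊞⊞⊞⊞⊞⊞⊞
⊞⊞⊞⊞⊞⊞⊞⊞⊞
⊞⊞⊞⊞⊞⊞⊞⊞⊞

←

???????∙⊛
???????∘⊛
??⊞⊛∙∙∘⊞∘
??⊛∙∘≋≋∘⊛
??∘∘⊚∙∘∘∘
??≋≋∙≋∙∘∘
⊞⊞⊞⊞⊞⊞⊞⊞⊞
⊞⊞⊞⊞⊞⊞⊞⊞⊞
⊞⊞⊞⊞⊞⊞⊞⊞⊞

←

⊞???????∙
⊞???????∘
⊞?⊛⊞⊛∙∙∘⊞
⊞?⊛⊛∙∘≋≋∘
⊞?∙∘⊚∘∙∘∘
⊞?∘≋≋∙≋∙∘
⊞⊞⊞⊞⊞⊞⊞⊞⊞
⊞⊞⊞⊞⊞⊞⊞⊞⊞
⊞⊞⊞⊞⊞⊞⊞⊞⊞

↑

⊞????????
⊞???????∙
⊞?⊞⊛∙∘∘?∘
⊞?⊛⊞⊛∙∙∘⊞
⊞?⊛⊛⊚∘≋≋∘
⊞?∙∘∘∘∙∘∘
⊞?∘≋≋∙≋∙∘
⊞⊞⊞⊞⊞⊞⊞⊞⊞
⊞⊞⊞⊞⊞⊞⊞⊞⊞

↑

⊞????????
⊞????????
⊞?∘∙⊞⊞∘?∙
⊞?⊞⊛∙∘∘?∘
⊞?⊛⊞⊚∙∙∘⊞
⊞?⊛⊛∙∘≋≋∘
⊞?∙∘∘∘∙∘∘
⊞?∘≋≋∙≋∙∘
⊞⊞⊞⊞⊞⊞⊞⊞⊞

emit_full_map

∘∙⊞⊞∘?∙⊛⊛⊛⊞⊛∘∘
⊞⊛∙∘∘?∘⊛⊛⊛∘∘⊛∘
⊛⊞⊚∙∙∘⊞∘⊛⊛⊛⊛⊛∘
⊛⊛∙∘≋≋∘⊛∘⊞⊞⊛⊛⊛
∙∘∘∘∙∘∘∘∘≋∘⊛∘⊛
∘≋≋∙≋∙∘∘≋∘∘???

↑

⊞????????
⊞????????
⊞?∘∙∘∘∘??
⊞?∘∙⊞⊞∘?∙
⊞?⊞⊛⊚∘∘?∘
⊞?⊛⊞⊛∙∙∘⊞
⊞?⊛⊛∙∘≋≋∘
⊞?∙∘∘∘∙∘∘
⊞?∘≋≋∙≋∙∘

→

?????????
?????????
?∘∙∘∘∘∘??
?∘∙⊞⊞∘∙∙⊛
?⊞⊛∙⊚∘∘∘⊛
?⊛⊞⊛∙∙∘⊞∘
?⊛⊛∙∘≋≋∘⊛
?∙∘∘∘∙∘∘∘
?∘≋≋∙≋∙∘∘

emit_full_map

∘∙∘∘∘∘????????
∘∙⊞⊞∘∙∙⊛⊛⊛⊞⊛∘∘
⊞⊛∙⊚∘∘∘⊛⊛⊛∘∘⊛∘
⊛⊞⊛∙∙∘⊞∘⊛⊛⊛⊛⊛∘
⊛⊛∙∘≋≋∘⊛∘⊞⊞⊛⊛⊛
∙∘∘∘∙∘∘∘∘≋∘⊛∘⊛
∘≋≋∙≋∙∘∘≋∘∘???


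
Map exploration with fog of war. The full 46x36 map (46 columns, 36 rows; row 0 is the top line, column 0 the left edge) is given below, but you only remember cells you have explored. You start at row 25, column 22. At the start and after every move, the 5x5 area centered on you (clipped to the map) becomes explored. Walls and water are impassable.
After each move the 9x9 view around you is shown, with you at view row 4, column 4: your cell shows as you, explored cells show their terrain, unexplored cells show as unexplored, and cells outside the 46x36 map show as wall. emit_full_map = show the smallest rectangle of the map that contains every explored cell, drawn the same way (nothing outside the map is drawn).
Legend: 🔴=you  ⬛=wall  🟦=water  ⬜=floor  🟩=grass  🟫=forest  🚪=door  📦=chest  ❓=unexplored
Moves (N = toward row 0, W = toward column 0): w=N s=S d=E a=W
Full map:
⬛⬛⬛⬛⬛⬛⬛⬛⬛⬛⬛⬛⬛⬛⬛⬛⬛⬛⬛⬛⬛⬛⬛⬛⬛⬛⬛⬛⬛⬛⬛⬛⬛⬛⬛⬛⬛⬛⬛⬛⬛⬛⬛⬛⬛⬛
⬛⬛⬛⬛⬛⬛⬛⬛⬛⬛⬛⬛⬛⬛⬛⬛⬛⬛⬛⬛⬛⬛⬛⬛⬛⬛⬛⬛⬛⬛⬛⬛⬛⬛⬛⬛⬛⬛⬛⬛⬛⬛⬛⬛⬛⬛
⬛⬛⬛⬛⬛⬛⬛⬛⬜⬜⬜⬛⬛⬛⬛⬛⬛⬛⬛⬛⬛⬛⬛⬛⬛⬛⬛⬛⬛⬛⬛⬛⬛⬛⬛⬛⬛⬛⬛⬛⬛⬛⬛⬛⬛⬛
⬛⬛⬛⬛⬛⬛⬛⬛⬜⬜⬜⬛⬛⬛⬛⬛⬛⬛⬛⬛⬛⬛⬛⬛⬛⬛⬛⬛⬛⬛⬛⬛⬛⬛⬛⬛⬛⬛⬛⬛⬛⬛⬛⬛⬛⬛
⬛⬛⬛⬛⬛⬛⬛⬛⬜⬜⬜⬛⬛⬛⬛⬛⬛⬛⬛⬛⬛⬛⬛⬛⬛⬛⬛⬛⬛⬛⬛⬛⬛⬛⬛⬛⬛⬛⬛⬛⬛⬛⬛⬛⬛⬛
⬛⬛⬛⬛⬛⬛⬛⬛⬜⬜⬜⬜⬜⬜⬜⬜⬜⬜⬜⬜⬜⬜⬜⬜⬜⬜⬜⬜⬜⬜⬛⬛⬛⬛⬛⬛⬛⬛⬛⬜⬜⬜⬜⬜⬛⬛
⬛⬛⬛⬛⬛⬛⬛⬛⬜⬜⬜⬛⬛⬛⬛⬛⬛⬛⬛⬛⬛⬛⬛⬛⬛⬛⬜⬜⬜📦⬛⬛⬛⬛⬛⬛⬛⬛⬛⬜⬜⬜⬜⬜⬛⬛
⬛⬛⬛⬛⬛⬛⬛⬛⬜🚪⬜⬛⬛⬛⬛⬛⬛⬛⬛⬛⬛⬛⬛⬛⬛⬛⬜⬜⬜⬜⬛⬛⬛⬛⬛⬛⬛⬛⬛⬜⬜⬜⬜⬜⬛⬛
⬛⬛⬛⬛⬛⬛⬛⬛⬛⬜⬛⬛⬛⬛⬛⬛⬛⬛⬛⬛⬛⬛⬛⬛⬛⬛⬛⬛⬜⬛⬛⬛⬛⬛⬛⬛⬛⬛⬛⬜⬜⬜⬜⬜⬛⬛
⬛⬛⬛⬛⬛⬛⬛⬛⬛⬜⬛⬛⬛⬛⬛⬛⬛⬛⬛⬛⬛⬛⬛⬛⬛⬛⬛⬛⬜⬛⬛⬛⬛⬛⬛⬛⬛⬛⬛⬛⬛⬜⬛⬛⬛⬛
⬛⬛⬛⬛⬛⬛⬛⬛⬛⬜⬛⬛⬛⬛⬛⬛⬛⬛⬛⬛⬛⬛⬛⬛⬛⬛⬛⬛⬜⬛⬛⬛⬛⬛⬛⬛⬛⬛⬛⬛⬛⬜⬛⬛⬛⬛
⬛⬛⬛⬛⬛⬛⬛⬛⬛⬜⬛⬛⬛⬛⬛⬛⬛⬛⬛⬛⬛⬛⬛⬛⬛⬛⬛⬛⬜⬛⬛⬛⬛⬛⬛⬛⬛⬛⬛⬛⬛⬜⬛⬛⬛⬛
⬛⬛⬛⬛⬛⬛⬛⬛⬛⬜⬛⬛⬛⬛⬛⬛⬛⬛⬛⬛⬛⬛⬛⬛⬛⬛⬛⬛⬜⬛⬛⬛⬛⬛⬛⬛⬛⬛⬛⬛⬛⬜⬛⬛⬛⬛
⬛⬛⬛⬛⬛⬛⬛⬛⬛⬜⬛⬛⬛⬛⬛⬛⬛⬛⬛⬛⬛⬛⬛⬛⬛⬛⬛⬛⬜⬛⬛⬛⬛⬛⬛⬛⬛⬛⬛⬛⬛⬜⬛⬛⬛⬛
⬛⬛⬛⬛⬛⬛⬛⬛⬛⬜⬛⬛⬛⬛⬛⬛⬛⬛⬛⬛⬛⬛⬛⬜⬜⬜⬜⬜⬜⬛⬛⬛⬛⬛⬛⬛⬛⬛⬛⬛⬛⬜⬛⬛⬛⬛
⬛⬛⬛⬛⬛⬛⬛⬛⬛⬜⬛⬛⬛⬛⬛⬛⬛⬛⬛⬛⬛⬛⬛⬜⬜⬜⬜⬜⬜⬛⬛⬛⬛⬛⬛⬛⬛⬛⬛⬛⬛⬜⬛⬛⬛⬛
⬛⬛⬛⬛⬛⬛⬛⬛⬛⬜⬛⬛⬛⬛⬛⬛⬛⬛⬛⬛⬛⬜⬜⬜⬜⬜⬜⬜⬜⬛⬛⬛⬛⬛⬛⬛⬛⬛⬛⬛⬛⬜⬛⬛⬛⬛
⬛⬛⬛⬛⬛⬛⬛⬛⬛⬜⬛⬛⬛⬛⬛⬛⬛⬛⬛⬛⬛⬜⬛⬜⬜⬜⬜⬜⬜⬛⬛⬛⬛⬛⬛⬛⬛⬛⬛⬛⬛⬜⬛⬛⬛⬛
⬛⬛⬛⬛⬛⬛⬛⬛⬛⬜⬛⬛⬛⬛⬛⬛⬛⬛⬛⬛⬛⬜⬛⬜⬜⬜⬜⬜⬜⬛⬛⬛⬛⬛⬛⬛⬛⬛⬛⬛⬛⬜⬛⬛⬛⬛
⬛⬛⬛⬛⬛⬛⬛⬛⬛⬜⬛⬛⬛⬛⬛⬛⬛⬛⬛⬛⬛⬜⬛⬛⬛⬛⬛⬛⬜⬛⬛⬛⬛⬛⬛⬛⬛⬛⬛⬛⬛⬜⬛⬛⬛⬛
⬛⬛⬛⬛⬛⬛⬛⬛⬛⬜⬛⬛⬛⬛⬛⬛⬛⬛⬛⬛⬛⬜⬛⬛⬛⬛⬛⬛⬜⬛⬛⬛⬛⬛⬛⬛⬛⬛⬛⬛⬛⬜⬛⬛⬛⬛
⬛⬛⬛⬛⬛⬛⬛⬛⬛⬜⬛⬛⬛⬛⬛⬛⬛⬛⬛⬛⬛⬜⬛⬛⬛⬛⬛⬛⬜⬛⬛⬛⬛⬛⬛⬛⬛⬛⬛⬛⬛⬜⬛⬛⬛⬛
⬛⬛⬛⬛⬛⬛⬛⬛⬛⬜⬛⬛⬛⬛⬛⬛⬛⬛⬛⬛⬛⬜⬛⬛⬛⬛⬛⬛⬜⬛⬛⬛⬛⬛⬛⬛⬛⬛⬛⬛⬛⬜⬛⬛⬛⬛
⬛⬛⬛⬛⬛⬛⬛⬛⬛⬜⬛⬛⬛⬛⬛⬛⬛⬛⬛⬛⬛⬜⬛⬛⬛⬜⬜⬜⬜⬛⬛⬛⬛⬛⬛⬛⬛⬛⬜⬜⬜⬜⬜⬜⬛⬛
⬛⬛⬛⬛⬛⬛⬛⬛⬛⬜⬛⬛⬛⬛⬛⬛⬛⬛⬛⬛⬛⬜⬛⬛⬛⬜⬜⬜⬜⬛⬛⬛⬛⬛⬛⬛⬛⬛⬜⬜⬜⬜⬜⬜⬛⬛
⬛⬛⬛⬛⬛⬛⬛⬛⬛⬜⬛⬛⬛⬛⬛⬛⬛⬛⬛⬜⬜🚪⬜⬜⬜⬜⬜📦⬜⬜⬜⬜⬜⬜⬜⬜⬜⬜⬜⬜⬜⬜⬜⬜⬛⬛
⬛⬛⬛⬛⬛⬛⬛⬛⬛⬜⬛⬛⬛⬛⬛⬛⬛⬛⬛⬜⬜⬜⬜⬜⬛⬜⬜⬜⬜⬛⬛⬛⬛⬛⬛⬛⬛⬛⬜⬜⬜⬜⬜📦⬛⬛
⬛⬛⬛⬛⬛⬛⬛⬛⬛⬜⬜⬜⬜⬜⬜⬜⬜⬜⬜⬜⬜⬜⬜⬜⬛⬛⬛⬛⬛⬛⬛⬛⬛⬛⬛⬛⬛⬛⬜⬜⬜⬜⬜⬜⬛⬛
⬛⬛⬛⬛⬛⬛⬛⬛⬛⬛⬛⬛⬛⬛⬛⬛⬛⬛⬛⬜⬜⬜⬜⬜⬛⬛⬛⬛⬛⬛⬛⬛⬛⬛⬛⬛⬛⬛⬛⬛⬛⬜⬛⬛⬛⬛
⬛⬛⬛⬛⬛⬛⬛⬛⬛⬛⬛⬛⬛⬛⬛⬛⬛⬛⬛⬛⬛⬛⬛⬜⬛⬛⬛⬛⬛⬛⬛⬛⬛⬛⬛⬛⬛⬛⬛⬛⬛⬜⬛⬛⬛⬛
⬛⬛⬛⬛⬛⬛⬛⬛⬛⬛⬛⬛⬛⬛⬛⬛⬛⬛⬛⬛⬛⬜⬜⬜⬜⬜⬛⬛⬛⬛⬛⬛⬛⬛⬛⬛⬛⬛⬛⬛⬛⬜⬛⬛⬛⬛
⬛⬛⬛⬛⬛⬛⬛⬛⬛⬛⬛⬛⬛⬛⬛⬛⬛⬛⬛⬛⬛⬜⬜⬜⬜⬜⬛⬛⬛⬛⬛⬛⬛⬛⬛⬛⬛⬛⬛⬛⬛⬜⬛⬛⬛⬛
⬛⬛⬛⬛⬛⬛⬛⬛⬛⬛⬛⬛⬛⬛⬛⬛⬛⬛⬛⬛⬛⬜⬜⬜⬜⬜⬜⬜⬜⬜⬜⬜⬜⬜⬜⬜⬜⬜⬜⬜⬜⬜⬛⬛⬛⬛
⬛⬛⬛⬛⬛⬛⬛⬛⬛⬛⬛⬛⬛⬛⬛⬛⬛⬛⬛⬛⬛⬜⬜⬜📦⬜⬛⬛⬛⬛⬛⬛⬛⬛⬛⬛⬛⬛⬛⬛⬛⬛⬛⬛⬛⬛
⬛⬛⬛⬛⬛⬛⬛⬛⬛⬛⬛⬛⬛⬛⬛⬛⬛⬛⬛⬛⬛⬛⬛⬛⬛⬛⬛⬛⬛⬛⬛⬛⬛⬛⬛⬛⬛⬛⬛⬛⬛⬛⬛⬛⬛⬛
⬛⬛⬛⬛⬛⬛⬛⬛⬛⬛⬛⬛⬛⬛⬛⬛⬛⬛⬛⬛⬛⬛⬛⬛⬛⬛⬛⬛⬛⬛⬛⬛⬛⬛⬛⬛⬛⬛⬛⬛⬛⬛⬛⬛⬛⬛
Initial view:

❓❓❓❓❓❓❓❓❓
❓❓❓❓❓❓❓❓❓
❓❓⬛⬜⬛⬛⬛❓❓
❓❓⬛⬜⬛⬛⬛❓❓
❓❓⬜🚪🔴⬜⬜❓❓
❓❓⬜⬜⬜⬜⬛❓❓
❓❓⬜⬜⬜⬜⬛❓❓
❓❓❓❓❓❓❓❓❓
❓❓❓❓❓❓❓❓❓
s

❓❓❓❓❓❓❓❓❓
❓❓⬛⬜⬛⬛⬛❓❓
❓❓⬛⬜⬛⬛⬛❓❓
❓❓⬜🚪⬜⬜⬜❓❓
❓❓⬜⬜🔴⬜⬛❓❓
❓❓⬜⬜⬜⬜⬛❓❓
❓❓⬜⬜⬜⬜⬛❓❓
❓❓❓❓❓❓❓❓❓
❓❓❓❓❓❓❓❓❓

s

❓❓⬛⬜⬛⬛⬛❓❓
❓❓⬛⬜⬛⬛⬛❓❓
❓❓⬜🚪⬜⬜⬜❓❓
❓❓⬜⬜⬜⬜⬛❓❓
❓❓⬜⬜🔴⬜⬛❓❓
❓❓⬜⬜⬜⬜⬛❓❓
❓❓⬛⬛⬛⬜⬛❓❓
❓❓❓❓❓❓❓❓❓
❓❓❓❓❓❓❓❓❓

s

❓❓⬛⬜⬛⬛⬛❓❓
❓❓⬜🚪⬜⬜⬜❓❓
❓❓⬜⬜⬜⬜⬛❓❓
❓❓⬜⬜⬜⬜⬛❓❓
❓❓⬜⬜🔴⬜⬛❓❓
❓❓⬛⬛⬛⬜⬛❓❓
❓❓⬛⬜⬜⬜⬜❓❓
❓❓❓❓❓❓❓❓❓
❓❓❓❓❓❓❓❓❓

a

❓❓❓⬛⬜⬛⬛⬛❓
❓❓❓⬜🚪⬜⬜⬜❓
❓❓⬜⬜⬜⬜⬜⬛❓
❓❓⬜⬜⬜⬜⬜⬛❓
❓❓⬜⬜🔴⬜⬜⬛❓
❓❓⬛⬛⬛⬛⬜⬛❓
❓❓⬛⬛⬜⬜⬜⬜❓
❓❓❓❓❓❓❓❓❓
❓❓❓❓❓❓❓❓❓

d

❓❓⬛⬜⬛⬛⬛❓❓
❓❓⬜🚪⬜⬜⬜❓❓
❓⬜⬜⬜⬜⬜⬛❓❓
❓⬜⬜⬜⬜⬜⬛❓❓
❓⬜⬜⬜🔴⬜⬛❓❓
❓⬛⬛⬛⬛⬜⬛❓❓
❓⬛⬛⬜⬜⬜⬜❓❓
❓❓❓❓❓❓❓❓❓
❓❓❓❓❓❓❓❓❓

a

❓❓❓⬛⬜⬛⬛⬛❓
❓❓❓⬜🚪⬜⬜⬜❓
❓❓⬜⬜⬜⬜⬜⬛❓
❓❓⬜⬜⬜⬜⬜⬛❓
❓❓⬜⬜🔴⬜⬜⬛❓
❓❓⬛⬛⬛⬛⬜⬛❓
❓❓⬛⬛⬜⬜⬜⬜❓
❓❓❓❓❓❓❓❓❓
❓❓❓❓❓❓❓❓❓

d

❓❓⬛⬜⬛⬛⬛❓❓
❓❓⬜🚪⬜⬜⬜❓❓
❓⬜⬜⬜⬜⬜⬛❓❓
❓⬜⬜⬜⬜⬜⬛❓❓
❓⬜⬜⬜🔴⬜⬛❓❓
❓⬛⬛⬛⬛⬜⬛❓❓
❓⬛⬛⬜⬜⬜⬜❓❓
❓❓❓❓❓❓❓❓❓
❓❓❓❓❓❓❓❓❓

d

❓⬛⬜⬛⬛⬛❓❓❓
❓⬜🚪⬜⬜⬜❓❓❓
⬜⬜⬜⬜⬜⬛⬜❓❓
⬜⬜⬜⬜⬜⬛⬛❓❓
⬜⬜⬜⬜🔴⬛⬛❓❓
⬛⬛⬛⬛⬜⬛⬛❓❓
⬛⬛⬜⬜⬜⬜⬜❓❓
❓❓❓❓❓❓❓❓❓
❓❓❓❓❓❓❓❓❓

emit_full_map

❓⬛⬜⬛⬛⬛❓
❓⬛⬜⬛⬛⬛❓
❓⬜🚪⬜⬜⬜❓
⬜⬜⬜⬜⬜⬛⬜
⬜⬜⬜⬜⬜⬛⬛
⬜⬜⬜⬜🔴⬛⬛
⬛⬛⬛⬛⬜⬛⬛
⬛⬛⬜⬜⬜⬜⬜

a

❓❓⬛⬜⬛⬛⬛❓❓
❓❓⬜🚪⬜⬜⬜❓❓
❓⬜⬜⬜⬜⬜⬛⬜❓
❓⬜⬜⬜⬜⬜⬛⬛❓
❓⬜⬜⬜🔴⬜⬛⬛❓
❓⬛⬛⬛⬛⬜⬛⬛❓
❓⬛⬛⬜⬜⬜⬜⬜❓
❓❓❓❓❓❓❓❓❓
❓❓❓❓❓❓❓❓❓

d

❓⬛⬜⬛⬛⬛❓❓❓
❓⬜🚪⬜⬜⬜❓❓❓
⬜⬜⬜⬜⬜⬛⬜❓❓
⬜⬜⬜⬜⬜⬛⬛❓❓
⬜⬜⬜⬜🔴⬛⬛❓❓
⬛⬛⬛⬛⬜⬛⬛❓❓
⬛⬛⬜⬜⬜⬜⬜❓❓
❓❓❓❓❓❓❓❓❓
❓❓❓❓❓❓❓❓❓

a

❓❓⬛⬜⬛⬛⬛❓❓
❓❓⬜🚪⬜⬜⬜❓❓
❓⬜⬜⬜⬜⬜⬛⬜❓
❓⬜⬜⬜⬜⬜⬛⬛❓
❓⬜⬜⬜🔴⬜⬛⬛❓
❓⬛⬛⬛⬛⬜⬛⬛❓
❓⬛⬛⬜⬜⬜⬜⬜❓
❓❓❓❓❓❓❓❓❓
❓❓❓❓❓❓❓❓❓

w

❓❓⬛⬜⬛⬛⬛❓❓
❓❓⬛⬜⬛⬛⬛❓❓
❓❓⬜🚪⬜⬜⬜❓❓
❓⬜⬜⬜⬜⬜⬛⬜❓
❓⬜⬜⬜🔴⬜⬛⬛❓
❓⬜⬜⬜⬜⬜⬛⬛❓
❓⬛⬛⬛⬛⬜⬛⬛❓
❓⬛⬛⬜⬜⬜⬜⬜❓
❓❓❓❓❓❓❓❓❓

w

❓❓❓❓❓❓❓❓❓
❓❓⬛⬜⬛⬛⬛❓❓
❓❓⬛⬜⬛⬛⬛❓❓
❓❓⬜🚪⬜⬜⬜❓❓
❓⬜⬜⬜🔴⬜⬛⬜❓
❓⬜⬜⬜⬜⬜⬛⬛❓
❓⬜⬜⬜⬜⬜⬛⬛❓
❓⬛⬛⬛⬛⬜⬛⬛❓
❓⬛⬛⬜⬜⬜⬜⬜❓

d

❓❓❓❓❓❓❓❓❓
❓⬛⬜⬛⬛⬛❓❓❓
❓⬛⬜⬛⬛⬛⬜❓❓
❓⬜🚪⬜⬜⬜⬜❓❓
⬜⬜⬜⬜🔴⬛⬜❓❓
⬜⬜⬜⬜⬜⬛⬛❓❓
⬜⬜⬜⬜⬜⬛⬛❓❓
⬛⬛⬛⬛⬜⬛⬛❓❓
⬛⬛⬜⬜⬜⬜⬜❓❓

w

❓❓❓❓❓❓❓❓❓
❓❓❓❓❓❓❓❓❓
❓⬛⬜⬛⬛⬛⬜❓❓
❓⬛⬜⬛⬛⬛⬜❓❓
❓⬜🚪⬜🔴⬜⬜❓❓
⬜⬜⬜⬜⬜⬛⬜❓❓
⬜⬜⬜⬜⬜⬛⬛❓❓
⬜⬜⬜⬜⬜⬛⬛❓❓
⬛⬛⬛⬛⬜⬛⬛❓❓

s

❓❓❓❓❓❓❓❓❓
❓⬛⬜⬛⬛⬛⬜❓❓
❓⬛⬜⬛⬛⬛⬜❓❓
❓⬜🚪⬜⬜⬜⬜❓❓
⬜⬜⬜⬜🔴⬛⬜❓❓
⬜⬜⬜⬜⬜⬛⬛❓❓
⬜⬜⬜⬜⬜⬛⬛❓❓
⬛⬛⬛⬛⬜⬛⬛❓❓
⬛⬛⬜⬜⬜⬜⬜❓❓

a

❓❓❓❓❓❓❓❓❓
❓❓⬛⬜⬛⬛⬛⬜❓
❓❓⬛⬜⬛⬛⬛⬜❓
❓❓⬜🚪⬜⬜⬜⬜❓
❓⬜⬜⬜🔴⬜⬛⬜❓
❓⬜⬜⬜⬜⬜⬛⬛❓
❓⬜⬜⬜⬜⬜⬛⬛❓
❓⬛⬛⬛⬛⬜⬛⬛❓
❓⬛⬛⬜⬜⬜⬜⬜❓

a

❓❓❓❓❓❓❓❓❓
❓❓❓⬛⬜⬛⬛⬛⬜
❓❓⬛⬛⬜⬛⬛⬛⬜
❓❓⬜⬜🚪⬜⬜⬜⬜
❓❓⬜⬜🔴⬜⬜⬛⬜
❓❓⬜⬜⬜⬜⬜⬛⬛
❓❓⬜⬜⬜⬜⬜⬛⬛
❓❓⬛⬛⬛⬛⬜⬛⬛
❓❓⬛⬛⬜⬜⬜⬜⬜

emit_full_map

❓⬛⬜⬛⬛⬛⬜
⬛⬛⬜⬛⬛⬛⬜
⬜⬜🚪⬜⬜⬜⬜
⬜⬜🔴⬜⬜⬛⬜
⬜⬜⬜⬜⬜⬛⬛
⬜⬜⬜⬜⬜⬛⬛
⬛⬛⬛⬛⬜⬛⬛
⬛⬛⬜⬜⬜⬜⬜

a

❓❓❓❓❓❓❓❓❓
❓❓❓❓⬛⬜⬛⬛⬛
❓❓⬛⬛⬛⬜⬛⬛⬛
❓❓⬛⬜⬜🚪⬜⬜⬜
❓❓⬛⬜🔴⬜⬜⬜⬛
❓❓⬜⬜⬜⬜⬜⬜⬛
❓❓⬛⬜⬜⬜⬜⬜⬛
❓❓❓⬛⬛⬛⬛⬜⬛
❓❓❓⬛⬛⬜⬜⬜⬜

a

❓❓❓❓❓❓❓❓❓
❓❓❓❓❓⬛⬜⬛⬛
❓❓⬛⬛⬛⬛⬜⬛⬛
❓❓⬛⬛⬜⬜🚪⬜⬜
❓❓⬛⬛🔴⬜⬜⬜⬜
❓❓⬜⬜⬜⬜⬜⬜⬜
❓❓⬛⬛⬜⬜⬜⬜⬜
❓❓❓❓⬛⬛⬛⬛⬜
❓❓❓❓⬛⬛⬜⬜⬜

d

❓❓❓❓❓❓❓❓❓
❓❓❓❓⬛⬜⬛⬛⬛
❓⬛⬛⬛⬛⬜⬛⬛⬛
❓⬛⬛⬜⬜🚪⬜⬜⬜
❓⬛⬛⬜🔴⬜⬜⬜⬛
❓⬜⬜⬜⬜⬜⬜⬜⬛
❓⬛⬛⬜⬜⬜⬜⬜⬛
❓❓❓⬛⬛⬛⬛⬜⬛
❓❓❓⬛⬛⬜⬜⬜⬜

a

❓❓❓❓❓❓❓❓❓
❓❓❓❓❓⬛⬜⬛⬛
❓❓⬛⬛⬛⬛⬜⬛⬛
❓❓⬛⬛⬜⬜🚪⬜⬜
❓❓⬛⬛🔴⬜⬜⬜⬜
❓❓⬜⬜⬜⬜⬜⬜⬜
❓❓⬛⬛⬜⬜⬜⬜⬜
❓❓❓❓⬛⬛⬛⬛⬜
❓❓❓❓⬛⬛⬜⬜⬜

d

❓❓❓❓❓❓❓❓❓
❓❓❓❓⬛⬜⬛⬛⬛
❓⬛⬛⬛⬛⬜⬛⬛⬛
❓⬛⬛⬜⬜🚪⬜⬜⬜
❓⬛⬛⬜🔴⬜⬜⬜⬛
❓⬜⬜⬜⬜⬜⬜⬜⬛
❓⬛⬛⬜⬜⬜⬜⬜⬛
❓❓❓⬛⬛⬛⬛⬜⬛
❓❓❓⬛⬛⬜⬜⬜⬜


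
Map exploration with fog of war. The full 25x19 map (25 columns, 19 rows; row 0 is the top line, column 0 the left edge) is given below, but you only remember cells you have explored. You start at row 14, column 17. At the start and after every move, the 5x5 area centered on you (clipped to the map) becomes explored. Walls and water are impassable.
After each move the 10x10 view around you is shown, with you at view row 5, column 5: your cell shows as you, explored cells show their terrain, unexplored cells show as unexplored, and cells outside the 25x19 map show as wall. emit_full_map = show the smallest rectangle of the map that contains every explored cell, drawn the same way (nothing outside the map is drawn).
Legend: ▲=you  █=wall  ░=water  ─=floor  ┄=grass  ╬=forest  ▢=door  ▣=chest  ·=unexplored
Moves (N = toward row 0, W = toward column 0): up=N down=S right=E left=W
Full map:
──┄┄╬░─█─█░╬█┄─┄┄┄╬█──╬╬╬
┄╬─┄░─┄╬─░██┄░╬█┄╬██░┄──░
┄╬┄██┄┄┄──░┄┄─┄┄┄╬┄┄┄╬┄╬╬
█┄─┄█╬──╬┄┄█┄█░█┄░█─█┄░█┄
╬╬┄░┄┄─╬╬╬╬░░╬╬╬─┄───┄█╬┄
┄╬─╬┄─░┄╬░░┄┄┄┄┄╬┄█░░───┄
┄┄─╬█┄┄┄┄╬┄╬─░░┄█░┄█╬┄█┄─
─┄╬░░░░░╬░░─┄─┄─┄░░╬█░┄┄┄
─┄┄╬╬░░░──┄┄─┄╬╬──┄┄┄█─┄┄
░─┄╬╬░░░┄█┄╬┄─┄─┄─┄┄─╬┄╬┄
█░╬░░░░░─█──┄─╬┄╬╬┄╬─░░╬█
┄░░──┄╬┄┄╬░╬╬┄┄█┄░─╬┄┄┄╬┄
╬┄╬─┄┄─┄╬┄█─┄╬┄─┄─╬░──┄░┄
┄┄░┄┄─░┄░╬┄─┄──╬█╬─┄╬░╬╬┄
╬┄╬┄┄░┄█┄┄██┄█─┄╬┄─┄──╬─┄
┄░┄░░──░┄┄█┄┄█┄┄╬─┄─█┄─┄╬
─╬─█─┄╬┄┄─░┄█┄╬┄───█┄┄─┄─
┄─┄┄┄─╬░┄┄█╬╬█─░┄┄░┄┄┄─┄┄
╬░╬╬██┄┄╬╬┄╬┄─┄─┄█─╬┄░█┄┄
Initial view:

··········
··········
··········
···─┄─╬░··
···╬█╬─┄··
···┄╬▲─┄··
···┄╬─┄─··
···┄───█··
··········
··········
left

··········
··········
··········
···┄─┄─╬░·
···─╬█╬─┄·
···─┄▲┄─┄·
···┄┄╬─┄─·
···╬┄───█·
··········
··········

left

··········
··········
··········
···╬┄─┄─╬░
···──╬█╬─┄
···█─▲╬┄─┄
···█┄┄╬─┄─
···┄╬┄───█
··········
··········

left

··········
··········
··········
···┄╬┄─┄─╬
···┄──╬█╬─
···┄█▲┄╬┄─
···┄█┄┄╬─┄
···█┄╬┄───
··········
··········

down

··········
··········
···┄╬┄─┄─╬
···┄──╬█╬─
···┄█─┄╬┄─
···┄█▲┄╬─┄
···█┄╬┄───
···╬█─░┄··
··········
██████████

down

··········
···┄╬┄─┄─╬
···┄──╬█╬─
···┄█─┄╬┄─
···┄█┄┄╬─┄
···█┄▲┄───
···╬█─░┄··
···┄─┄─┄··
██████████
██████████

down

···┄╬┄─┄─╬
···┄──╬█╬─
···┄█─┄╬┄─
···┄█┄┄╬─┄
···█┄╬┄───
···╬█▲░┄··
···┄─┄─┄··
██████████
██████████
██████████

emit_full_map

┄╬┄─┄─╬░
┄──╬█╬─┄
┄█─┄╬┄─┄
┄█┄┄╬─┄─
█┄╬┄───█
╬█▲░┄···
┄─┄─┄···

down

···┄──╬█╬─
···┄█─┄╬┄─
···┄█┄┄╬─┄
···█┄╬┄───
···╬█─░┄··
···┄─▲─┄··
██████████
██████████
██████████
██████████

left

····┄──╬█╬
····┄█─┄╬┄
····┄█┄┄╬─
···┄█┄╬┄──
···╬╬█─░┄·
···╬┄▲┄─┄·
██████████
██████████
██████████
██████████

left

·····┄──╬█
·····┄█─┄╬
·····┄█┄┄╬
···░┄█┄╬┄─
···█╬╬█─░┄
···┄╬▲─┄─┄
██████████
██████████
██████████
██████████

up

·····┄╬┄─┄
·····┄──╬█
·····┄█─┄╬
···█┄┄█┄┄╬
···░┄█┄╬┄─
···█╬▲█─░┄
···┄╬┄─┄─┄
██████████
██████████
██████████

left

······┄╬┄─
······┄──╬
······┄█─┄
···┄█┄┄█┄┄
···─░┄█┄╬┄
···┄█▲╬█─░
···╬┄╬┄─┄─
██████████
██████████
██████████

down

······┄──╬
······┄█─┄
···┄█┄┄█┄┄
···─░┄█┄╬┄
···┄█╬╬█─░
···╬┄▲┄─┄─
██████████
██████████
██████████
██████████

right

·····┄──╬█
·····┄█─┄╬
··┄█┄┄█┄┄╬
··─░┄█┄╬┄─
··┄█╬╬█─░┄
··╬┄╬▲─┄─┄
██████████
██████████
██████████
██████████

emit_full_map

···┄╬┄─┄─╬░
···┄──╬█╬─┄
···┄█─┄╬┄─┄
┄█┄┄█┄┄╬─┄─
─░┄█┄╬┄───█
┄█╬╬█─░┄···
╬┄╬▲─┄─┄···

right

····┄──╬█╬
····┄█─┄╬┄
·┄█┄┄█┄┄╬─
·─░┄█┄╬┄──
·┄█╬╬█─░┄·
·╬┄╬┄▲┄─┄·
██████████
██████████
██████████
██████████

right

···┄──╬█╬─
···┄█─┄╬┄─
┄█┄┄█┄┄╬─┄
─░┄█┄╬┄───
┄█╬╬█─░┄··
╬┄╬┄─▲─┄··
██████████
██████████
██████████
██████████

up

···┄╬┄─┄─╬
···┄──╬█╬─
···┄█─┄╬┄─
┄█┄┄█┄┄╬─┄
─░┄█┄╬┄───
┄█╬╬█▲░┄··
╬┄╬┄─┄─┄··
██████████
██████████
██████████

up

··········
···┄╬┄─┄─╬
···┄──╬█╬─
···┄█─┄╬┄─
┄█┄┄█┄┄╬─┄
─░┄█┄▲┄───
┄█╬╬█─░┄··
╬┄╬┄─┄─┄··
██████████
██████████

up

··········
··········
···┄╬┄─┄─╬
···┄──╬█╬─
···┄█─┄╬┄─
┄█┄┄█▲┄╬─┄
─░┄█┄╬┄───
┄█╬╬█─░┄··
╬┄╬┄─┄─┄··
██████████

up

··········
··········
··········
···┄╬┄─┄─╬
···┄──╬█╬─
···┄█▲┄╬┄─
┄█┄┄█┄┄╬─┄
─░┄█┄╬┄───
┄█╬╬█─░┄··
╬┄╬┄─┄─┄··

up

··········
··········
··········
···╬┄┄█┄··
···┄╬┄─┄─╬
···┄─▲╬█╬─
···┄█─┄╬┄─
┄█┄┄█┄┄╬─┄
─░┄█┄╬┄───
┄█╬╬█─░┄··

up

··········
··········
··········
···┄─╬┄╬··
···╬┄┄█┄··
···┄╬▲─┄─╬
···┄──╬█╬─
···┄█─┄╬┄─
┄█┄┄█┄┄╬─┄
─░┄█┄╬┄───

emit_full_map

···┄─╬┄╬···
···╬┄┄█┄···
···┄╬▲─┄─╬░
···┄──╬█╬─┄
···┄█─┄╬┄─┄
┄█┄┄█┄┄╬─┄─
─░┄█┄╬┄───█
┄█╬╬█─░┄···
╬┄╬┄─┄─┄···

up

··········
··········
··········
···┄─┄─┄··
···┄─╬┄╬··
···╬┄▲█┄··
···┄╬┄─┄─╬
···┄──╬█╬─
···┄█─┄╬┄─
┄█┄┄█┄┄╬─┄

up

··········
··········
··········
···─┄╬╬─··
···┄─┄─┄··
···┄─▲┄╬··
···╬┄┄█┄··
···┄╬┄─┄─╬
···┄──╬█╬─
···┄█─┄╬┄─

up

··········
··········
··········
···┄─┄─┄··
···─┄╬╬─··
···┄─▲─┄··
···┄─╬┄╬··
···╬┄┄█┄··
···┄╬┄─┄─╬
···┄──╬█╬─

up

··········
··········
··········
···─░░┄█··
···┄─┄─┄··
···─┄▲╬─··
···┄─┄─┄··
···┄─╬┄╬··
···╬┄┄█┄··
···┄╬┄─┄─╬

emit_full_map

···─░░┄█···
···┄─┄─┄···
···─┄▲╬─···
···┄─┄─┄···
···┄─╬┄╬···
···╬┄┄█┄···
···┄╬┄─┄─╬░
···┄──╬█╬─┄
···┄█─┄╬┄─┄
┄█┄┄█┄┄╬─┄─
─░┄█┄╬┄───█
┄█╬╬█─░┄···
╬┄╬┄─┄─┄···

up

··········
··········
··········
···┄┄┄┄╬··
···─░░┄█··
···┄─▲─┄··
···─┄╬╬─··
···┄─┄─┄··
···┄─╬┄╬··
···╬┄┄█┄··

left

··········
··········
··········
···┄┄┄┄┄╬·
···╬─░░┄█·
···─┄▲┄─┄·
···┄─┄╬╬─·
···╬┄─┄─┄·
····┄─╬┄╬·
····╬┄┄█┄·

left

··········
··········
··········
···░┄┄┄┄┄╬
···┄╬─░░┄█
···░─▲─┄─┄
···┄┄─┄╬╬─
···┄╬┄─┄─┄
·····┄─╬┄╬
·····╬┄┄█┄

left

··········
··········
··········
···░░┄┄┄┄┄
···╬┄╬─░░┄
···░░▲┄─┄─
···─┄┄─┄╬╬
···█┄╬┄─┄─
······┄─╬┄
······╬┄┄█

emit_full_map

░░┄┄┄┄┄╬···
╬┄╬─░░┄█···
░░▲┄─┄─┄···
─┄┄─┄╬╬─···
█┄╬┄─┄─┄···
···┄─╬┄╬···
···╬┄┄█┄···
···┄╬┄─┄─╬░
···┄──╬█╬─┄
···┄█─┄╬┄─┄
┄█┄┄█┄┄╬─┄─
─░┄█┄╬┄───█
┄█╬╬█─░┄···
╬┄╬┄─┄─┄···

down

··········
··········
···░░┄┄┄┄┄
···╬┄╬─░░┄
···░░─┄─┄─
···─┄▲─┄╬╬
···█┄╬┄─┄─
···█──┄─╬┄
······╬┄┄█
······┄╬┄─

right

··········
··········
··░░┄┄┄┄┄╬
··╬┄╬─░░┄█
··░░─┄─┄─┄
··─┄┄▲┄╬╬─
··█┄╬┄─┄─┄
··█──┄─╬┄╬
·····╬┄┄█┄
·····┄╬┄─┄

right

··········
··········
·░░┄┄┄┄┄╬·
·╬┄╬─░░┄█·
·░░─┄─┄─┄·
·─┄┄─▲╬╬─·
·█┄╬┄─┄─┄·
·█──┄─╬┄╬·
····╬┄┄█┄·
····┄╬┄─┄─

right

··········
··········
░░┄┄┄┄┄╬··
╬┄╬─░░┄█··
░░─┄─┄─┄··
─┄┄─┄▲╬─··
█┄╬┄─┄─┄··
█──┄─╬┄╬··
···╬┄┄█┄··
···┄╬┄─┄─╬

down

··········
░░┄┄┄┄┄╬··
╬┄╬─░░┄█··
░░─┄─┄─┄··
─┄┄─┄╬╬─··
█┄╬┄─▲─┄··
█──┄─╬┄╬··
···╬┄┄█┄··
···┄╬┄─┄─╬
···┄──╬█╬─

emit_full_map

░░┄┄┄┄┄╬···
╬┄╬─░░┄█···
░░─┄─┄─┄···
─┄┄─┄╬╬─···
█┄╬┄─▲─┄···
█──┄─╬┄╬···
···╬┄┄█┄···
···┄╬┄─┄─╬░
···┄──╬█╬─┄
···┄█─┄╬┄─┄
┄█┄┄█┄┄╬─┄─
─░┄█┄╬┄───█
┄█╬╬█─░┄···
╬┄╬┄─┄─┄···


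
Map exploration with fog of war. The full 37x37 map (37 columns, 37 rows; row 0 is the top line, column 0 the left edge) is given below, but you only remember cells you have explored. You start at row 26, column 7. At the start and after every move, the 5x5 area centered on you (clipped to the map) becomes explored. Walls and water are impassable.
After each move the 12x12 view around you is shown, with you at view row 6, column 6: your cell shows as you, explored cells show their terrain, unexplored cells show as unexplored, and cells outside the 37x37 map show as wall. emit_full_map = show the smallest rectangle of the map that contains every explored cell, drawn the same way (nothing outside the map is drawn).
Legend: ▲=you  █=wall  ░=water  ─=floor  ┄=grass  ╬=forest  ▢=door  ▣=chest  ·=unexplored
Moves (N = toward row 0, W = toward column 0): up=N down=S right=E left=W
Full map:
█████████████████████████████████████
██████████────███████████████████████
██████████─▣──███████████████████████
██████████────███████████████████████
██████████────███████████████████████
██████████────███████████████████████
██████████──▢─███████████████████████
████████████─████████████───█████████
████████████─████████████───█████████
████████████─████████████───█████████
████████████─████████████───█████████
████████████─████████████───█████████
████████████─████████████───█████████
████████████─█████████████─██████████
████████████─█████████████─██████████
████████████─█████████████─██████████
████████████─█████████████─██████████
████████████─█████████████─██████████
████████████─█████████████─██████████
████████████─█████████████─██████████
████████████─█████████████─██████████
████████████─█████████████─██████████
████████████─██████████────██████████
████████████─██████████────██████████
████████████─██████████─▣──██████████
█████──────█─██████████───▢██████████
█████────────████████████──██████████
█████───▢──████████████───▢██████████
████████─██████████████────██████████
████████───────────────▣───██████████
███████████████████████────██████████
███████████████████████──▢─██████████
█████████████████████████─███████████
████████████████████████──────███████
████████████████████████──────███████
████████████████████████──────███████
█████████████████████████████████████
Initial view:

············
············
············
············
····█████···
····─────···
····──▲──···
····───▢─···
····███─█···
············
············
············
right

············
············
············
············
···██████···
···──────···
···───▲──···
···───▢──···
···███─██···
············
············
············

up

············
············
············
············
····█████···
···██████···
···───▲──···
···──────···
···───▢──···
···███─██···
············
············

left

············
············
············
············
····██████··
····██████··
····──▲───··
····──────··
····───▢──··
····███─██··
············
············

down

············
············
············
····██████··
····██████··
····──────··
····──▲───··
····───▢──··
····███─██··
············
············
············

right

············
············
············
···██████···
···██████···
···──────···
···───▲──···
···───▢──···
···███─██···
············
············
············

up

············
············
············
············
···██████···
···██████···
···───▲──···
···──────···
···───▢──···
···███─██···
············
············

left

············
············
············
············
····██████··
····██████··
····──▲───··
····──────··
····───▢──··
····███─██··
············
············

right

············
············
············
············
···██████···
···██████···
···───▲──···
···──────···
···───▢──···
···███─██···
············
············

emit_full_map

██████
██████
───▲──
──────
───▢──
███─██

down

············
············
············
···██████···
···██████···
···──────···
···───▲──···
···───▢──···
···███─██···
············
············
············

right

············
············
············
··██████····
··███████···
··──────█···
··────▲──···
··───▢──█···
··███─███···
············
············
············

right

············
············
············
·██████·····
·███████─···
·──────█─···
·─────▲──···
·───▢──██···
·███─████···
············
············
············

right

············
············
············
██████······
███████─█···
──────█─█···
──────▲─█···
───▢──███···
███─█████···
············
············
············

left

············
············
············
·██████·····
·███████─█··
·──────█─█··
·─────▲──█··
·───▢──███··
·███─█████··
············
············
············

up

············
············
············
············
·███████─···
·███████─█··
·─────▲█─█··
·────────█··
·───▢──███··
·███─█████··
············
············

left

············
············
············
············
··███████─··
··███████─█·
··────▲─█─█·
··────────█·
··───▢──███·
··███─█████·
············
············

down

············
············
············
··███████─··
··███████─█·
··──────█─█·
··────▲───█·
··───▢──███·
··███─█████·
············
············
············

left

············
············
············
···███████─·
···███████─█
···──────█─█
···───▲────█
···───▢──███
···███─█████
············
············
············

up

············
············
············
············
···███████─·
···███████─█
···───▲──█─█
···────────█
···───▢──███
···███─█████
············
············

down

············
············
············
···███████─·
···███████─█
···──────█─█
···───▲────█
···───▢──███
···███─█████
············
············
············

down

············
············
···███████─·
···███████─█
···──────█─█
···────────█
···───▲──███
···███─█████
····██───···
············
············
············

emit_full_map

███████─·
███████─█
──────█─█
────────█
───▲──███
███─█████
·██───···

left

············
············
····███████─
····███████─
····──────█─
····────────
····──▲▢──██
····███─████
····███───··
············
············
············

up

············
············
············
····███████─
····███████─
····──────█─
····──▲─────
····───▢──██
····███─████
····███───··
············
············

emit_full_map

███████─·
███████─█
──────█─█
──▲─────█
───▢──███
███─█████
███───···
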